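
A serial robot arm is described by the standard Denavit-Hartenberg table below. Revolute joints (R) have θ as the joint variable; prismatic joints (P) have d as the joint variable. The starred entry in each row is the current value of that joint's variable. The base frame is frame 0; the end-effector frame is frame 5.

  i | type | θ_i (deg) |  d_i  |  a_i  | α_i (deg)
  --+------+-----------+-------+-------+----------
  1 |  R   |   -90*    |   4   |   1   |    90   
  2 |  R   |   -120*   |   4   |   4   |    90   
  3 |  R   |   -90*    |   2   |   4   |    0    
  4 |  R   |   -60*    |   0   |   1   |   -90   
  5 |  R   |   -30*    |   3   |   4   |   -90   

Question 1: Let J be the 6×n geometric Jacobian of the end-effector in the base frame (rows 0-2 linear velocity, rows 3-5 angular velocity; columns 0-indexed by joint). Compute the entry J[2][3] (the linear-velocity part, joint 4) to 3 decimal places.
axis z_3 = (-0.0000,0.8660,0.5000); lever o_n−o_3 = (4.8301,0.5490,3.0490)
cross product → J_v[:, 3] = (2.3660,2.4151,-4.1830)
J_ω[:, 3] = z_3
entry J[2][3] = -4.1830

-4.183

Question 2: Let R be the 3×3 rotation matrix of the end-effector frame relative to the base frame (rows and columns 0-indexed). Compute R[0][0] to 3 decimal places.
0.433

End-effector x-axis (col 0 of R) = (0.4330,0.0580,0.8995)
R[0][0] = 0.4330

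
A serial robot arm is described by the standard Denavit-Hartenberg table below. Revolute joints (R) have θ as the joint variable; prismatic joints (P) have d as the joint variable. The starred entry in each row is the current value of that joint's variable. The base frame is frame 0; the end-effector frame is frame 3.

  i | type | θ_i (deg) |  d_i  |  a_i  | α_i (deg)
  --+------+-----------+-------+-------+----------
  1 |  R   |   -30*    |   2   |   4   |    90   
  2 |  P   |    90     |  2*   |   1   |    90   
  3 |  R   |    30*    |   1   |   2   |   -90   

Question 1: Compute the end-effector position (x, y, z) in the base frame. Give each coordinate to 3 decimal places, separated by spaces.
2.830 -5.098 4.732

after link 1: o_1 = (3.4641, -2.0000, 2.0000)
after link 2: o_2 = (2.4641, -3.7321, 3.0000)
after link 3: o_3 = (2.8301, -5.0981, 4.7321)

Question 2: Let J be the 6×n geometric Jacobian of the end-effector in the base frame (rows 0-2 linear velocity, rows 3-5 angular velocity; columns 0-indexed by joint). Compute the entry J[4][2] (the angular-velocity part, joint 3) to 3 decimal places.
axis z_2 = (0.8660,-0.5000,-0.0000); lever o_n−o_2 = (0.3660,-1.3660,1.7321)
cross product → J_v[:, 2] = (-0.8660,-1.5000,-1.0000)
J_ω[:, 2] = z_2
entry J[4][2] = -0.5000

-0.500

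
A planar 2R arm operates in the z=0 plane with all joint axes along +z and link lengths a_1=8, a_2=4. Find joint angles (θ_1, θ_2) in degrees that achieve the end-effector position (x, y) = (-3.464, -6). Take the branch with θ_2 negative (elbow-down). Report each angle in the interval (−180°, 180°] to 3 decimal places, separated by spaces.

cos θ_2 = (47.9993−8²−4²)/(2·8·4) = -0.5000; θ_2 = -120.0007° (elbow-down)
β = atan2(-6.0000,-3.4640) = -119.9993°; ψ = atan2(-3.4641,6.0000) = -30.0000°
θ_1 = β − ψ = -89.9993°

-89.999 -120.001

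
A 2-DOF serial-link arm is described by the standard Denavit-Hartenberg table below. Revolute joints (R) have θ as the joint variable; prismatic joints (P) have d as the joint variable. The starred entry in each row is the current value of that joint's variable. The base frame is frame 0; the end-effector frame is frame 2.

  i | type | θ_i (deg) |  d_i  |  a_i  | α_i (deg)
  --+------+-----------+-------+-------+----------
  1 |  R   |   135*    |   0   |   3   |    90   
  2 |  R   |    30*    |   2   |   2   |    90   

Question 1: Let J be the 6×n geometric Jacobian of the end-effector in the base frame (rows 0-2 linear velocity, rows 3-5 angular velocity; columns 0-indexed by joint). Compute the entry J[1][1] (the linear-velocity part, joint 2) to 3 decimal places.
axis z_1 = (0.7071,0.7071,0.0000); lever o_n−o_1 = (0.1895,2.6390,1.0000)
cross product → J_v[:, 1] = (0.7071,-0.7071,1.7321)
J_ω[:, 1] = z_1
entry J[1][1] = -0.7071

-0.707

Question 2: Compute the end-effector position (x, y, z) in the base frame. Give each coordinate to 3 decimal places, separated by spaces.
after link 1: o_1 = (-2.1213, 2.1213, 0.0000)
after link 2: o_2 = (-1.9319, 4.7603, 1.0000)

-1.932 4.760 1.000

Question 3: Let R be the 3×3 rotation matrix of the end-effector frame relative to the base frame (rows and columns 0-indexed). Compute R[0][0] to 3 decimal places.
-0.612

End-effector x-axis (col 0 of R) = (-0.6124,0.6124,0.5000)
R[0][0] = -0.6124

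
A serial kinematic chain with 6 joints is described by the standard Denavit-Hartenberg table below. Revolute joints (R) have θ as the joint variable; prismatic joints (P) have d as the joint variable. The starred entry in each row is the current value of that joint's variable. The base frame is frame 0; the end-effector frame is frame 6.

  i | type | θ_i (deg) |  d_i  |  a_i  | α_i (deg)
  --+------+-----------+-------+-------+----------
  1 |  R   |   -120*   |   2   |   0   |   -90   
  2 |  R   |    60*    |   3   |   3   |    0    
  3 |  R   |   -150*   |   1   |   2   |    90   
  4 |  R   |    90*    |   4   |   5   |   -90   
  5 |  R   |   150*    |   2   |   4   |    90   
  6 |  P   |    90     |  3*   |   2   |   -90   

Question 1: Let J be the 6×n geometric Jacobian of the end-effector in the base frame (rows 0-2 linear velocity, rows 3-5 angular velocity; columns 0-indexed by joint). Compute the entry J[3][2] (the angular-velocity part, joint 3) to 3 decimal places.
axis z_2 = (0.8660,-0.5000,0.0000); lever o_n−o_2 = (3.1962,-2.5359,-2.0000)
cross product → J_v[:, 2] = (1.0000,1.7321,-0.5981)
J_ω[:, 2] = z_2
entry J[3][2] = 0.8660

0.866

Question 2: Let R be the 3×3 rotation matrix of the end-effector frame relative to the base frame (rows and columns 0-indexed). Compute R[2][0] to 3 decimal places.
-1.000

End-effector x-axis (col 0 of R) = (-0.0000,-0.0000,-1.0000)
R[2][0] = -1.0000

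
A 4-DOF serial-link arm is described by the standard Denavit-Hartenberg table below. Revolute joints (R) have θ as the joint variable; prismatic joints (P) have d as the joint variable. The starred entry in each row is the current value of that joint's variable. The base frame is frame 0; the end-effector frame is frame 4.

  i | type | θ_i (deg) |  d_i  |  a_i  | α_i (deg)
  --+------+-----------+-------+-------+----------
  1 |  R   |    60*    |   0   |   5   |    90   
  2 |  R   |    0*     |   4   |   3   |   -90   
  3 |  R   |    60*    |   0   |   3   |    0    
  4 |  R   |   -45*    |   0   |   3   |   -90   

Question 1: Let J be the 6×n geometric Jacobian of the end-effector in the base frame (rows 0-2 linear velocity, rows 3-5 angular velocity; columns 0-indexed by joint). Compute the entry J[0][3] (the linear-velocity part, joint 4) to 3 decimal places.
axis z_3 = (0.0000,0.0000,1.0000); lever o_n−o_3 = (0.7765,2.8978,0.0000)
cross product → J_v[:, 3] = (-2.8978,0.7765,0.0000)
J_ω[:, 3] = z_3
entry J[0][3] = -2.8978

-2.898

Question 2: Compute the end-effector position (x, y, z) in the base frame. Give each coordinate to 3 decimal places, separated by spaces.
6.741 10.424 0.000

after link 1: o_1 = (2.5000, 4.3301, 0.0000)
after link 2: o_2 = (7.4641, 4.9282, 0.0000)
after link 3: o_3 = (5.9641, 7.5263, 0.0000)
after link 4: o_4 = (6.7406, 10.4241, 0.0000)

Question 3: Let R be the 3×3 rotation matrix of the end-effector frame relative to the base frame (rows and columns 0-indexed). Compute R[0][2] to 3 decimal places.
End-effector z-axis (col 2 of R) = (-0.9659,0.2588,0.0000)
R[0][2] = -0.9659

-0.966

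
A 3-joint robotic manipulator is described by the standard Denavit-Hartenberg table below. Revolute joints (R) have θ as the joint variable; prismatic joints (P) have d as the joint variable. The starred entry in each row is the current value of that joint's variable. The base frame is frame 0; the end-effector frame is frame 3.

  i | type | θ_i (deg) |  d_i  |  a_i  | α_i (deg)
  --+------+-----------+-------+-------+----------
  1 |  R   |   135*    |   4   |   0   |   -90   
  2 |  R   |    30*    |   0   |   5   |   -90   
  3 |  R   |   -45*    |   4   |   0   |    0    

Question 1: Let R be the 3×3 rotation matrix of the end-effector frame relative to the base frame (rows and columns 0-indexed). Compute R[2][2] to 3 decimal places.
End-effector z-axis (col 2 of R) = (0.3536,-0.3536,-0.8660)
R[2][2] = -0.8660

-0.866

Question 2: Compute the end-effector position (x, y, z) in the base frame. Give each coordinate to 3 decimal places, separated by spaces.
after link 1: o_1 = (0.0000, 0.0000, 4.0000)
after link 2: o_2 = (-3.0619, 3.0619, 1.5000)
after link 3: o_3 = (-1.6476, 1.6476, -1.9641)

-1.648 1.648 -1.964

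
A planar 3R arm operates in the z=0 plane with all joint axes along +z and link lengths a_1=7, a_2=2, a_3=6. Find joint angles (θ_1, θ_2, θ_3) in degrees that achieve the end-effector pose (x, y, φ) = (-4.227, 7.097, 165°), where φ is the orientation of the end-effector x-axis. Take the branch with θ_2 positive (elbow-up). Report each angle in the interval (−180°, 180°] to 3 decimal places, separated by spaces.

wrist centre = target − a_3·(cos φ, sin φ) = (1.5686, 5.5441)
cos θ_2 = (33.1973−7²−2²)/(2·7·2) = -0.7072; θ_2 = 135.0109° (elbow-up)
β = atan2(5.5441,1.5686) = 74.2025°; ψ = atan2(1.4139,5.5855) = 14.2057°
θ_1 = β − ψ = 59.9968°
θ_3 = φ − θ_1 − θ_2 = -30.0077° (wrapped to (-180°,180°])

59.997 135.011 -30.008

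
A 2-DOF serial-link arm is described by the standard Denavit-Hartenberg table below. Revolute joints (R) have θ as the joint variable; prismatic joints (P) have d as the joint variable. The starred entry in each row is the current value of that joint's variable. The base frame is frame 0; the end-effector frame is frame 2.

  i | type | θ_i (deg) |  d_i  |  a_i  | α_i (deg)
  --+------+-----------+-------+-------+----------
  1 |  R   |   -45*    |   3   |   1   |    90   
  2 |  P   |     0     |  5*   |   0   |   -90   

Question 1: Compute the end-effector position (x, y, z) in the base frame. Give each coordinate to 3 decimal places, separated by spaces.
-2.828 -4.243 3.000

after link 1: o_1 = (0.7071, -0.7071, 3.0000)
after link 2: o_2 = (-2.8284, -4.2426, 3.0000)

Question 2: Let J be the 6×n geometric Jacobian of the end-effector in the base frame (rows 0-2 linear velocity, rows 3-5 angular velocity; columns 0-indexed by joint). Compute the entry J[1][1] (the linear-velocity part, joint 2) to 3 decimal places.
prismatic axis z_1 = (-0.7071,-0.7071,0.0000)
J_v[:, 1] = z_1; J_ω[:, 1] = (0,0,0)
entry J[1][1] = -0.7071

-0.707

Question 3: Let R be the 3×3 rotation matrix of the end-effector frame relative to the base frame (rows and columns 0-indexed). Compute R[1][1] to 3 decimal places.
End-effector y-axis (col 1 of R) = (0.7071,0.7071,0.0000)
R[1][1] = 0.7071

0.707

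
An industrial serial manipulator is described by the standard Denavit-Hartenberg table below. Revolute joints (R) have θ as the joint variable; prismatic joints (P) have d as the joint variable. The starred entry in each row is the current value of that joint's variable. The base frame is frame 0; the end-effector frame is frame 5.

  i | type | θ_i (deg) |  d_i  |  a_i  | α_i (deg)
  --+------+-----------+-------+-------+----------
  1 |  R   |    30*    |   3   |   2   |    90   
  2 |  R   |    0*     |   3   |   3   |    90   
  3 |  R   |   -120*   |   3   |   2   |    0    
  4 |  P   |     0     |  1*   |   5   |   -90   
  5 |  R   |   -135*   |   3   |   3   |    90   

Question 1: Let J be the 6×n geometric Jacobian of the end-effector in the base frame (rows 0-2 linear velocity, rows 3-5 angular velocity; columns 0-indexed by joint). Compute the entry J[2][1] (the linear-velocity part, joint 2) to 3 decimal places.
3.159

axis z_1 = (0.5000,-0.8660,0.0000); lever o_n−o_1 = (1.3730,3.9393,-6.1213)
cross product → J_v[:, 1] = (5.3012,3.0607,3.1587)
J_ω[:, 1] = z_1
entry J[2][1] = 3.1587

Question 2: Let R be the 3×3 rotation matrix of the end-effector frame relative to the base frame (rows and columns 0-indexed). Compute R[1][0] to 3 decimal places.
-0.354

End-effector x-axis (col 0 of R) = (0.6124,-0.3536,-0.7071)
R[1][0] = -0.3536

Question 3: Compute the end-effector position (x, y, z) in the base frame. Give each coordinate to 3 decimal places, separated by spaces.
3.105 4.939 -3.121

after link 1: o_1 = (1.7321, 1.0000, 3.0000)
after link 2: o_2 = (5.8301, -0.0981, 3.0000)
after link 3: o_3 = (4.0981, 0.9019, -0.0000)
after link 4: o_4 = (-0.2321, 3.4019, -1.0000)
after link 5: o_5 = (3.1051, 4.9393, -3.1213)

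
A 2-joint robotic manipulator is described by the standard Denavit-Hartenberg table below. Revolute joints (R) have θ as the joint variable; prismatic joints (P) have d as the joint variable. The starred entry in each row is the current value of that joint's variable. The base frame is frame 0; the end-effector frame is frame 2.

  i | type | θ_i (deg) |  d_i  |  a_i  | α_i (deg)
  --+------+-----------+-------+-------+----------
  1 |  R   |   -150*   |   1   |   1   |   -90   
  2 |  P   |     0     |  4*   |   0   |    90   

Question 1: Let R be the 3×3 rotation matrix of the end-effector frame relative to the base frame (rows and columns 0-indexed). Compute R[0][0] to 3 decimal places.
-0.866

End-effector x-axis (col 0 of R) = (-0.8660,-0.5000,0.0000)
R[0][0] = -0.8660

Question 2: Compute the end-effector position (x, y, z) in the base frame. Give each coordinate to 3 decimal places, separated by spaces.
1.134 -3.964 1.000

after link 1: o_1 = (-0.8660, -0.5000, 1.0000)
after link 2: o_2 = (1.1340, -3.9641, 1.0000)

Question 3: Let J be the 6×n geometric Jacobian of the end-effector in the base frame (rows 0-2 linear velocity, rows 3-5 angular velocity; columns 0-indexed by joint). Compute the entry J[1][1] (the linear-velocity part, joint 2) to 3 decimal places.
prismatic axis z_1 = (0.5000,-0.8660,0.0000)
J_v[:, 1] = z_1; J_ω[:, 1] = (0,0,0)
entry J[1][1] = -0.8660

-0.866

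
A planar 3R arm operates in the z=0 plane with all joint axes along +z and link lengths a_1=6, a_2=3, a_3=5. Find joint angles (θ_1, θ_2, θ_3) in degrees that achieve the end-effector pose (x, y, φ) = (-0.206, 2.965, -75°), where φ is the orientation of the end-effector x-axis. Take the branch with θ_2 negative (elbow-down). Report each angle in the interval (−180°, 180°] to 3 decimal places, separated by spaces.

wrist centre = target − a_3·(cos φ, sin φ) = (-1.5001, 7.7946)
cos θ_2 = (63.0065−6²−3²)/(2·6·3) = 0.5002; θ_2 = -59.9880° (elbow-down)
β = atan2(7.7946,-1.5001) = 100.8935°; ψ = atan2(-2.5978,7.5005) = -19.1032°
θ_1 = β − ψ = 119.9967°
θ_3 = φ − θ_1 − θ_2 = -135.0087° (wrapped to (-180°,180°])

119.997 -59.988 -135.009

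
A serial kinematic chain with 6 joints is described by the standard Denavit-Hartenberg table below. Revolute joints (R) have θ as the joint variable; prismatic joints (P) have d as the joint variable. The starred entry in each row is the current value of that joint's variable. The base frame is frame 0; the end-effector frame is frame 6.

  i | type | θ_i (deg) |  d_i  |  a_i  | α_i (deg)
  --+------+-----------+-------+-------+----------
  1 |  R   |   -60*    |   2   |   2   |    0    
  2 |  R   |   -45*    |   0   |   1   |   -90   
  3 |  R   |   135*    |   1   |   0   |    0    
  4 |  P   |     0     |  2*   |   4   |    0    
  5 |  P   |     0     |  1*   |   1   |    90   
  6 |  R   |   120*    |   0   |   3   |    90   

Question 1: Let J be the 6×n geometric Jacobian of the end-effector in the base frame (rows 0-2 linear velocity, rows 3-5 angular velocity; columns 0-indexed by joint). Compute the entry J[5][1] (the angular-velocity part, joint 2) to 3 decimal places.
1.000

axis z_1 = (0.0000,0.0000,1.0000); lever o_n−o_1 = (6.7550,-0.2831,-2.4749)
cross product → J_v[:, 1] = (0.2831,6.7550,-0.0000)
J_ω[:, 1] = z_1
entry J[5][1] = 1.0000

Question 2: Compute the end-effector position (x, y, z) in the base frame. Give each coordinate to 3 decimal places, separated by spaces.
after link 1: o_1 = (1.0000, -1.7321, 2.0000)
after link 2: o_2 = (0.7412, -2.6980, 2.0000)
after link 3: o_3 = (1.7071, -2.9568, 2.0000)
after link 4: o_4 = (4.3710, -0.7424, -0.8284)
after link 5: o_5 = (5.5199, -0.3182, -1.5355)
after link 6: o_6 = (7.7550, -2.0151, -0.4749)

7.755 -2.015 -0.475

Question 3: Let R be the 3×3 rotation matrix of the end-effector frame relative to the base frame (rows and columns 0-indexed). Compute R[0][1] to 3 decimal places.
-0.183

End-effector y-axis (col 1 of R) = (-0.1830,-0.6830,-0.7071)
R[0][1] = -0.1830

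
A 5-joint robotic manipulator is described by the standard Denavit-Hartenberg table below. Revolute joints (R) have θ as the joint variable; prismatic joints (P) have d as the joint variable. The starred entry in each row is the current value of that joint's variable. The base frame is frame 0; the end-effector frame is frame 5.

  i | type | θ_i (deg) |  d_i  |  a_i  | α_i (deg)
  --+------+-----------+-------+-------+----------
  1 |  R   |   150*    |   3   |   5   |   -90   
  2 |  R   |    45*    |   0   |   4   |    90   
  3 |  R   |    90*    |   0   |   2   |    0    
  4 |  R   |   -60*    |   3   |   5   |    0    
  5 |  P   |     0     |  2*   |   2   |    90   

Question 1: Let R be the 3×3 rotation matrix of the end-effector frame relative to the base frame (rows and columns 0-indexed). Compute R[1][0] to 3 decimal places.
End-effector x-axis (col 0 of R) = (-0.7803,-0.1268,-0.6124)
R[1][0] = -0.1268

-0.127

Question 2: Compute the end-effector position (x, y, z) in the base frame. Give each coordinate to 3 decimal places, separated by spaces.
-16.304 3.062 -0.580

after link 1: o_1 = (-4.3301, 2.5000, 3.0000)
after link 2: o_2 = (-6.7796, 3.9142, 0.1716)
after link 3: o_3 = (-7.7796, 2.1822, 0.1716)
after link 4: o_4 = (-13.5184, 2.6087, -0.7690)
after link 5: o_5 = (-16.3038, 3.0621, -0.5795)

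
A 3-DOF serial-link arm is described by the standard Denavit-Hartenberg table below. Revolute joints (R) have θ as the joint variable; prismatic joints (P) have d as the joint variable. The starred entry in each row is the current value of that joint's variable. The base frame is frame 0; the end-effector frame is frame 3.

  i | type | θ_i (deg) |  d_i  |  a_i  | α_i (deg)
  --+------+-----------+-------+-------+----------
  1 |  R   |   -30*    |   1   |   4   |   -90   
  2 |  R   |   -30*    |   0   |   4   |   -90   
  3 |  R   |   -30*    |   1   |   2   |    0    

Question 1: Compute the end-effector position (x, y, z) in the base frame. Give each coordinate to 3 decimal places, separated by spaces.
8.696 -3.866 3.000

after link 1: o_1 = (3.4641, -2.0000, 1.0000)
after link 2: o_2 = (6.4641, -3.7321, 3.0000)
after link 3: o_3 = (8.6962, -3.8660, 3.0000)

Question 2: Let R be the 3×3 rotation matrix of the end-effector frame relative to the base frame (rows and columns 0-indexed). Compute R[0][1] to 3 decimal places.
End-effector y-axis (col 1 of R) = (-0.0580,-0.9665,0.2500)
R[0][1] = -0.0580

-0.058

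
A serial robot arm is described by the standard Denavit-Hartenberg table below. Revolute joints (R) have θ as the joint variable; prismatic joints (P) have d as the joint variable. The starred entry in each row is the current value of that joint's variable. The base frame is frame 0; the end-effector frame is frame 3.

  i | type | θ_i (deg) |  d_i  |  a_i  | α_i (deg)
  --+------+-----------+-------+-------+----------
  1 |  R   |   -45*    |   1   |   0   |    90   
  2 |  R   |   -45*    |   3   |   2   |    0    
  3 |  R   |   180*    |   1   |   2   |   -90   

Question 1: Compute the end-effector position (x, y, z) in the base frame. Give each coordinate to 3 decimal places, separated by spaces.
-2.828 -2.828 1.000

after link 1: o_1 = (0.0000, 0.0000, 1.0000)
after link 2: o_2 = (-1.1213, -3.1213, -0.4142)
after link 3: o_3 = (-2.8284, -2.8284, 1.0000)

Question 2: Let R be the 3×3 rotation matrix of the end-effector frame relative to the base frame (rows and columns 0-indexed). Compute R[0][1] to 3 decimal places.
0.707

End-effector y-axis (col 1 of R) = (0.7071,0.7071,-0.0000)
R[0][1] = 0.7071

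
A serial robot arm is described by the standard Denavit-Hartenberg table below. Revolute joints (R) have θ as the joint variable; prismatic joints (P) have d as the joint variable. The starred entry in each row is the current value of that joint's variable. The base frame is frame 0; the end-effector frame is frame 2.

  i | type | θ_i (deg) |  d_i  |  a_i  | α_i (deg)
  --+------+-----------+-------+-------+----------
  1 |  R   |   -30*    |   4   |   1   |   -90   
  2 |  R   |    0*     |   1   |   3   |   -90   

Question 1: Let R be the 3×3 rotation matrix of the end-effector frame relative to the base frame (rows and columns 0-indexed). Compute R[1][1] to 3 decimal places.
-0.866

End-effector y-axis (col 1 of R) = (-0.5000,-0.8660,-0.0000)
R[1][1] = -0.8660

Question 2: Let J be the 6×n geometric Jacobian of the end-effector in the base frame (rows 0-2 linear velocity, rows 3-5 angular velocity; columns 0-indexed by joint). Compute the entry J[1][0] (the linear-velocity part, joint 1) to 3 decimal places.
axis z_0 = ẑ; lever o_n−o_0 = (3.9641,-1.1340,4.0000)
cross product → J_v[:, 0] = (1.1340,3.9641,-0.0000)
J_ω[:, 0] = z_0
entry J[1][0] = 3.9641

3.964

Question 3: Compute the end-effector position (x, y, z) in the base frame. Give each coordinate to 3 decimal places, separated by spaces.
3.964 -1.134 4.000

after link 1: o_1 = (0.8660, -0.5000, 4.0000)
after link 2: o_2 = (3.9641, -1.1340, 4.0000)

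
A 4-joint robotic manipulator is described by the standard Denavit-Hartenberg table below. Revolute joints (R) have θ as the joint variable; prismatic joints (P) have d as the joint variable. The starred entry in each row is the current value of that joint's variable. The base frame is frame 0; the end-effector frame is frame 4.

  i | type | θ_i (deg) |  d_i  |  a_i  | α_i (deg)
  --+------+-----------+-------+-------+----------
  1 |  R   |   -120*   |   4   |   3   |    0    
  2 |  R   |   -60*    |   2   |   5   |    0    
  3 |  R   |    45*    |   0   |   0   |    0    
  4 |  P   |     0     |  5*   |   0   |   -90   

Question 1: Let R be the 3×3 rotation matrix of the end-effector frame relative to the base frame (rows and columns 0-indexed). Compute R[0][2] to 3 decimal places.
0.707

End-effector z-axis (col 2 of R) = (0.7071,-0.7071,0.0000)
R[0][2] = 0.7071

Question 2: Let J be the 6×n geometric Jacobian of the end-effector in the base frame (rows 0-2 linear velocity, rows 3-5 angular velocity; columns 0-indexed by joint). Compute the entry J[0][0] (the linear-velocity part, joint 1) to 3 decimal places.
axis z_0 = ẑ; lever o_n−o_0 = (-6.5000,-2.5981,11.0000)
cross product → J_v[:, 0] = (2.5981,-6.5000,0.0000)
J_ω[:, 0] = z_0
entry J[0][0] = 2.5981

2.598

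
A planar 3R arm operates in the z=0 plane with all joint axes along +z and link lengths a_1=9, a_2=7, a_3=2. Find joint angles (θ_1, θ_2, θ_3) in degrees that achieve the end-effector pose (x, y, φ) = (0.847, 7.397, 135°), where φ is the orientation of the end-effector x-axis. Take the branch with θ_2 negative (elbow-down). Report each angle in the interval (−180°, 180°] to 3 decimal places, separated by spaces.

wrist centre = target − a_3·(cos φ, sin φ) = (2.2612, 5.9828)
cos θ_2 = (40.9068−9²−7²)/(2·9·7) = -0.7071; θ_2 = -134.9985° (elbow-down)
β = atan2(5.9828,2.2612) = 69.2958°; ψ = atan2(-4.9499,4.0504) = -50.7073°
θ_1 = β − ψ = 120.0030°
θ_3 = φ − θ_1 − θ_2 = 149.9955° (wrapped to (-180°,180°])

120.003 -134.999 149.996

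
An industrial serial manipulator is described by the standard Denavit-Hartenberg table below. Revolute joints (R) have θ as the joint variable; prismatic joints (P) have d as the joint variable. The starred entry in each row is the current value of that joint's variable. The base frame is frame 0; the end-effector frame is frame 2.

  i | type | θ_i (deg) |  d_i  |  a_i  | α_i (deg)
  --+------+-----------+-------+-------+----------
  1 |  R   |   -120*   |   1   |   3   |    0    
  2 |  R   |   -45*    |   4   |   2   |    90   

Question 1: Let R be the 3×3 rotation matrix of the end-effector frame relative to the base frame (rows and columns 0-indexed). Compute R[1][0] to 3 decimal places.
End-effector x-axis (col 0 of R) = (-0.9659,-0.2588,0.0000)
R[1][0] = -0.2588

-0.259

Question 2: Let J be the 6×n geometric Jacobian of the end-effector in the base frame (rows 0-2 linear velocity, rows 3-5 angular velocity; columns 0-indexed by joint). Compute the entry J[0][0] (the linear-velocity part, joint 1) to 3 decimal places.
3.116

axis z_0 = ẑ; lever o_n−o_0 = (-3.4319,-3.1157,5.0000)
cross product → J_v[:, 0] = (3.1157,-3.4319,0.0000)
J_ω[:, 0] = z_0
entry J[0][0] = 3.1157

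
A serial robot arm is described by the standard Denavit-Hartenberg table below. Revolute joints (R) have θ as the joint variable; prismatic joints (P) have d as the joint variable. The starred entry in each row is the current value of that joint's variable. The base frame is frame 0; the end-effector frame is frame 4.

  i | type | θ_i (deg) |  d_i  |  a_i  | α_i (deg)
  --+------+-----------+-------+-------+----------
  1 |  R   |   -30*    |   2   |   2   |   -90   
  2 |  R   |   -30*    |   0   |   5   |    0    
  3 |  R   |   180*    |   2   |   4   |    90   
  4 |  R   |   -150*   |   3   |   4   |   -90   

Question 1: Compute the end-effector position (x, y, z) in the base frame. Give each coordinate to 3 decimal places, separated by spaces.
6.379 -3.683 1.634

after link 1: o_1 = (1.7321, -1.0000, 2.0000)
after link 2: o_2 = (5.4821, -3.1651, 4.5000)
after link 3: o_3 = (3.4821, 0.2990, 2.5000)
after link 4: o_4 = (6.3792, -3.6830, 1.6340)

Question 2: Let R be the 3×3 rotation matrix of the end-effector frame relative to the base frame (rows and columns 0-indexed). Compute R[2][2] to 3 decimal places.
-0.250

End-effector z-axis (col 2 of R) = (-0.8080,-0.5335,-0.2500)
R[2][2] = -0.2500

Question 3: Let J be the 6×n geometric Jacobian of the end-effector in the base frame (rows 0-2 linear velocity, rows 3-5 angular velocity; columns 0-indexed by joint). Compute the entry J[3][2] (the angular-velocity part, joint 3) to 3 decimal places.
0.500

axis z_2 = (0.5000,0.8660,0.0000); lever o_n−o_2 = (0.8971,-0.5179,-2.8660)
cross product → J_v[:, 2] = (-2.4821,1.4330,-1.0359)
J_ω[:, 2] = z_2
entry J[3][2] = 0.5000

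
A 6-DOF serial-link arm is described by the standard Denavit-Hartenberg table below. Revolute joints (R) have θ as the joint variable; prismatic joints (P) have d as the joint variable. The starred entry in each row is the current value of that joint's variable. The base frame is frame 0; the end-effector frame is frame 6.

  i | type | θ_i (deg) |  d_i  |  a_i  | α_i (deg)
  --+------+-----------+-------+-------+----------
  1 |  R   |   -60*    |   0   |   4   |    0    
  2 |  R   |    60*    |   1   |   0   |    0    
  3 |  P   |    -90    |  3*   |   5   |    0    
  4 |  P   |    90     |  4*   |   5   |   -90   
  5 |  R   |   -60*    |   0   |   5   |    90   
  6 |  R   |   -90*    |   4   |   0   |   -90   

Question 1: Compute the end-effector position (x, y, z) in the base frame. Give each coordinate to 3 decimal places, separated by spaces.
after link 1: o_1 = (2.0000, -3.4641, 0.0000)
after link 2: o_2 = (2.0000, -3.4641, 1.0000)
after link 3: o_3 = (2.0000, -8.4641, 4.0000)
after link 4: o_4 = (7.0000, -8.4641, 8.0000)
after link 5: o_5 = (9.5000, -8.4641, 12.3301)
after link 6: o_6 = (6.0359, -8.4641, 14.3301)

6.036 -8.464 14.330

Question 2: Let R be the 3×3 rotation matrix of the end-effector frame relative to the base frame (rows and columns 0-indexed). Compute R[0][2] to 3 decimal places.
0.500

End-effector z-axis (col 2 of R) = (0.5000,0.0000,0.8660)
R[0][2] = 0.5000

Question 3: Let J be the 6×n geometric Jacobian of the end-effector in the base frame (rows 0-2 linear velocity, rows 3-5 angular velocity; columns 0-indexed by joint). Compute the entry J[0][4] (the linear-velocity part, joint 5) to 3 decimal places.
6.330

axis z_4 = (0.0000,1.0000,0.0000); lever o_n−o_4 = (-0.9641,0.0000,6.3301)
cross product → J_v[:, 4] = (6.3301,-0.0000,0.9641)
J_ω[:, 4] = z_4
entry J[0][4] = 6.3301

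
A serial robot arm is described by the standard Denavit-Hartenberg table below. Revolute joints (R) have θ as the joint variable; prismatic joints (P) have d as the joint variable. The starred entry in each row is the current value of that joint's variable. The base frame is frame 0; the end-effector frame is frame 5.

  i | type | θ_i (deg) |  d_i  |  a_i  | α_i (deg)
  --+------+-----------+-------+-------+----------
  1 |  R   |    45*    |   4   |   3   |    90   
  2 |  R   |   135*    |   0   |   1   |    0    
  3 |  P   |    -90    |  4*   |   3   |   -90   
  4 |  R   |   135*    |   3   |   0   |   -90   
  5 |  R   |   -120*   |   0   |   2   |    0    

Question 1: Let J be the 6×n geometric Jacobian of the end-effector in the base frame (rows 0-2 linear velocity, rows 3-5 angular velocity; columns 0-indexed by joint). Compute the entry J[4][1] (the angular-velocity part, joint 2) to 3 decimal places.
axis z_1 = (0.7071,-0.7071,0.0000); lever o_n−o_1 = (2.3160,-4.3409,6.6745)
cross product → J_v[:, 1] = (-4.7196,-4.7196,-1.4319)
J_ω[:, 1] = z_1
entry J[4][1] = -0.7071

-0.707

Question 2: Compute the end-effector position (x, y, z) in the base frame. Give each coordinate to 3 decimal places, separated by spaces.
4.437 -2.220 10.674

after link 1: o_1 = (2.1213, 2.1213, 4.0000)
after link 2: o_2 = (1.6213, 1.6213, 4.7071)
after link 3: o_3 = (5.9497, 0.2929, 6.8284)
after link 4: o_4 = (4.4497, -1.2071, 8.9497)
after link 5: o_5 = (4.4373, -2.2196, 10.6745)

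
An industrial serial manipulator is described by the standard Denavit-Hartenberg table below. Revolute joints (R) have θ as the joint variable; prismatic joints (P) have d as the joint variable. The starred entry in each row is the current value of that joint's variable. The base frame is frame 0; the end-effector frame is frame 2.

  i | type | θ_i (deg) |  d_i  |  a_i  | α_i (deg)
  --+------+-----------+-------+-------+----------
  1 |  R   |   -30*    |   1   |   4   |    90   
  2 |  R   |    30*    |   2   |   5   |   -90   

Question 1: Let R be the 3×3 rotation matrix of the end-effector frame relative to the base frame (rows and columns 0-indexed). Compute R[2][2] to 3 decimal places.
0.866

End-effector z-axis (col 2 of R) = (-0.4330,0.2500,0.8660)
R[2][2] = 0.8660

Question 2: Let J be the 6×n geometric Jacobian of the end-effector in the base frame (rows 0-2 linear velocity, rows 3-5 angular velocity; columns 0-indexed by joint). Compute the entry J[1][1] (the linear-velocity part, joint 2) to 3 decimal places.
1.250

axis z_1 = (-0.5000,-0.8660,0.0000); lever o_n−o_1 = (2.7500,-3.8971,2.5000)
cross product → J_v[:, 1] = (-2.1651,1.2500,4.3301)
J_ω[:, 1] = z_1
entry J[1][1] = 1.2500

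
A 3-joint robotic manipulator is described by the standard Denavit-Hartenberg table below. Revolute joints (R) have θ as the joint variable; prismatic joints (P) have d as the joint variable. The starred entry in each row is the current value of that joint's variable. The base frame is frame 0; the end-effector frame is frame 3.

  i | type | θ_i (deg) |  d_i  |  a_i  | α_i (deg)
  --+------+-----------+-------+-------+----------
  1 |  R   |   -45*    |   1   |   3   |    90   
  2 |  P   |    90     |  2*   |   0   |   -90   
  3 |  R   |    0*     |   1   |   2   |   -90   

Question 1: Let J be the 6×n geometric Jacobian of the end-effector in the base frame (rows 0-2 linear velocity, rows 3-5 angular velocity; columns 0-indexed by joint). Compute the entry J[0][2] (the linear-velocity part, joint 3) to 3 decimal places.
axis z_2 = (-0.7071,0.7071,0.0000); lever o_n−o_2 = (-0.7071,0.7071,2.0000)
cross product → J_v[:, 2] = (1.4142,1.4142,-0.0000)
J_ω[:, 2] = z_2
entry J[0][2] = 1.4142

1.414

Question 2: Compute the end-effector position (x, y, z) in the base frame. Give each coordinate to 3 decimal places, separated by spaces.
after link 1: o_1 = (2.1213, -2.1213, 1.0000)
after link 2: o_2 = (0.7071, -3.5355, 1.0000)
after link 3: o_3 = (0.0000, -2.8284, 3.0000)

0.000 -2.828 3.000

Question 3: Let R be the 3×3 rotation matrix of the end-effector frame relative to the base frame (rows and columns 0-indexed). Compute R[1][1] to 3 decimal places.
End-effector y-axis (col 1 of R) = (0.7071,-0.7071,-0.0000)
R[1][1] = -0.7071

-0.707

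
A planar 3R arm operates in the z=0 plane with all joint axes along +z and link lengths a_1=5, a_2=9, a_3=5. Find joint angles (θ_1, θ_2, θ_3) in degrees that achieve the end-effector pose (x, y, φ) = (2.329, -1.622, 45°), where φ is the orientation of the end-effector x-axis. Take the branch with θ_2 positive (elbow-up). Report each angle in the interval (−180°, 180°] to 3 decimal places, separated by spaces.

134.992 150.002 120.006

wrist centre = target − a_3·(cos φ, sin φ) = (-1.2065, -5.1575)
cos θ_2 = (28.0559−5²−9²)/(2·5·9) = -0.8660; θ_2 = 150.0023° (elbow-up)
β = atan2(-5.1575,-1.2065) = -103.1668°; ψ = atan2(4.4997,-2.7944) = 121.8413°
θ_1 = β − ψ = -225.0081°
θ_3 = φ − θ_1 − θ_2 = 120.0057° (wrapped to (-180°,180°])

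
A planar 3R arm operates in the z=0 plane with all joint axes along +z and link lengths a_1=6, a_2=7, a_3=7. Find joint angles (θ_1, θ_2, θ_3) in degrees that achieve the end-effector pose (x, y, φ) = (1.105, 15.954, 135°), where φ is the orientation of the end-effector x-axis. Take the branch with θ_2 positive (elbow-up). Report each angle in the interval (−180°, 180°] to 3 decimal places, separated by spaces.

45.004 29.990 60.006

wrist centre = target − a_3·(cos φ, sin φ) = (6.0547, 11.0043)
cos θ_2 = (157.7535−6²−7²)/(2·6·7) = 0.8661; θ_2 = 29.9899° (elbow-up)
β = atan2(11.0043,6.0547) = 61.1796°; ψ = atan2(3.4989,12.0628) = 16.1753°
θ_1 = β − ψ = 45.0043°
θ_3 = φ − θ_1 − θ_2 = 60.0058° (wrapped to (-180°,180°])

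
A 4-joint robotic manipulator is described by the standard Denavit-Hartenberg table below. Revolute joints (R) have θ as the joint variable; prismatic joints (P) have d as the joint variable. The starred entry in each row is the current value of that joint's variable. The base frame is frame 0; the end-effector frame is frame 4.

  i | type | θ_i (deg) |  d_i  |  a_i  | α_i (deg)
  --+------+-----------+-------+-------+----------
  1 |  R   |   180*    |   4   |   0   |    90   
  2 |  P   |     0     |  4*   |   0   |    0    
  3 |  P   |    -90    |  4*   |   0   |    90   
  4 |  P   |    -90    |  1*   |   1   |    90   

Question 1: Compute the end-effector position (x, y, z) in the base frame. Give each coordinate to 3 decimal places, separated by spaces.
1.000 7.000 4.000

after link 1: o_1 = (0.0000, 0.0000, 4.0000)
after link 2: o_2 = (0.0000, 4.0000, 4.0000)
after link 3: o_3 = (0.0000, 8.0000, 4.0000)
after link 4: o_4 = (1.0000, 7.0000, 4.0000)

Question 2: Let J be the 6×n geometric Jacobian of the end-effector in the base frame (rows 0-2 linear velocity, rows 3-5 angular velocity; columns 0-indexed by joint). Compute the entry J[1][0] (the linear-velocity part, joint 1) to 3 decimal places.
1.000

axis z_0 = ẑ; lever o_n−o_0 = (1.0000,7.0000,4.0000)
cross product → J_v[:, 0] = (-7.0000,1.0000,0.0000)
J_ω[:, 0] = z_0
entry J[1][0] = 1.0000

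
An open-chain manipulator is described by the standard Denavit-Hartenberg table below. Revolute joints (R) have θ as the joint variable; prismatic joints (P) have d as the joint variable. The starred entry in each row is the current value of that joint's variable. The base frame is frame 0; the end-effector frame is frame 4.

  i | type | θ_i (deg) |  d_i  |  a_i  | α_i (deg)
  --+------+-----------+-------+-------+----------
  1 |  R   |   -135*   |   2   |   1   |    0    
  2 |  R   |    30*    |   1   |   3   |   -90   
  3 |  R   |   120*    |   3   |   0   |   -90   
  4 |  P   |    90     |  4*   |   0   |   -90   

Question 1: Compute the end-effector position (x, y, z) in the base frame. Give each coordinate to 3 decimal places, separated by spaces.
2.311 -1.035 5.000

after link 1: o_1 = (-0.7071, -0.7071, 2.0000)
after link 2: o_2 = (-1.4836, -3.6049, 3.0000)
after link 3: o_3 = (1.4142, -4.3813, 3.0000)
after link 4: o_4 = (2.3108, -1.0353, 5.0000)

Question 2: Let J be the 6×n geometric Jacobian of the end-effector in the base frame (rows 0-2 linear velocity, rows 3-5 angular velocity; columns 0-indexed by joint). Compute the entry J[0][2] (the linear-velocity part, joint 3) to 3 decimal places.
axis z_2 = (0.9659,-0.2588,0.0000); lever o_n−o_2 = (3.7944,2.5696,2.0000)
cross product → J_v[:, 2] = (-0.5176,-1.9319,3.4641)
J_ω[:, 2] = z_2
entry J[0][2] = -0.5176

-0.518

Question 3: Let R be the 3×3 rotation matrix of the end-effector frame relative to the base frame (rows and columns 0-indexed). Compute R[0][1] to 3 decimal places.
End-effector y-axis (col 1 of R) = (-0.2241,-0.8365,-0.5000)
R[0][1] = -0.2241

-0.224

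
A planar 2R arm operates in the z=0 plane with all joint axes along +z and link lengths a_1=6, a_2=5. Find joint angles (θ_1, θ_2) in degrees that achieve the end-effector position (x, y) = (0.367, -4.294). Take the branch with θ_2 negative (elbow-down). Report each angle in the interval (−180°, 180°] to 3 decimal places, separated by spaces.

cos θ_2 = (18.5731−6²−5²)/(2·6·5) = -0.7071; θ_2 = -135.0006° (elbow-down)
β = atan2(-4.2940,0.3670) = -85.1149°; ψ = atan2(-3.5355,2.4644) = -55.1215°
θ_1 = β − ψ = -29.9934°

-29.993 -135.001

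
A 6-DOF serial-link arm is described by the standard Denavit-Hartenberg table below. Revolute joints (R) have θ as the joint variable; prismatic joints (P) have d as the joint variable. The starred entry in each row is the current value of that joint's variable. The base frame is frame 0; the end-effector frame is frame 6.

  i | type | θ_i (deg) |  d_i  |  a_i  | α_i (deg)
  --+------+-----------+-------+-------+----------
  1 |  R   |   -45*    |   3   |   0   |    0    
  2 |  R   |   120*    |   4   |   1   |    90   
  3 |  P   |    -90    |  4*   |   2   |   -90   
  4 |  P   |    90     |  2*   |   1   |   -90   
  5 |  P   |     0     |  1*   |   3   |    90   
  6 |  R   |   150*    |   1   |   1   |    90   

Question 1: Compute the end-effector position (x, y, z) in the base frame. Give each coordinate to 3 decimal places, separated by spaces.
after link 1: o_1 = (0.0000, 0.0000, 3.0000)
after link 2: o_2 = (0.2588, 0.9659, 7.0000)
after link 3: o_3 = (4.1225, -0.0694, 5.0000)
after link 4: o_4 = (3.6742, 2.1213, 5.0000)
after link 5: o_5 = (0.7765, 2.8978, 6.0000)
after link 6: o_6 = (1.8718, 3.6396, 6.5000)

1.872 3.640 6.500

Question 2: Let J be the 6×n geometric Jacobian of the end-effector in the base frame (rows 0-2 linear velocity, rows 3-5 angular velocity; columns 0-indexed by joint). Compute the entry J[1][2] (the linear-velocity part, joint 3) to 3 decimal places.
prismatic axis z_2 = (0.9659,-0.2588,0.0000)
J_v[:, 2] = z_2; J_ω[:, 2] = (0,0,0)
entry J[1][2] = -0.2588

-0.259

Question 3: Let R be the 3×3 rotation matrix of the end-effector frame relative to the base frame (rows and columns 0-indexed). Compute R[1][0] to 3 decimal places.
End-effector x-axis (col 0 of R) = (0.8365,-0.2241,0.5000)
R[1][0] = -0.2241

-0.224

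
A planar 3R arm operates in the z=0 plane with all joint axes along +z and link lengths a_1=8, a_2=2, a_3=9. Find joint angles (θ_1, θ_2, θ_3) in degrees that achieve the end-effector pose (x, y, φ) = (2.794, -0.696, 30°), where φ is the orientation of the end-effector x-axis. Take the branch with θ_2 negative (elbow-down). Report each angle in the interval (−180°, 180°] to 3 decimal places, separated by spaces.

-120.002 -119.999 -89.999

wrist centre = target − a_3·(cos φ, sin φ) = (-5.0002, -5.1960)
cos θ_2 = (52.0007−8²−2²)/(2·8·2) = -0.5000; θ_2 = -119.9985° (elbow-down)
β = atan2(-5.1960,-5.0002) = -133.9000°; ψ = atan2(-1.7321,7.0000) = -13.8980°
θ_1 = β − ψ = -120.0020°
θ_3 = φ − θ_1 − θ_2 = -89.9994° (wrapped to (-180°,180°])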